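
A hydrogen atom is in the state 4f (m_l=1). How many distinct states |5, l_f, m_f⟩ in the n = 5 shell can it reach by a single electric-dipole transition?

6

E1 requires Δl = ±1, so l_f ∈ {2, 4}; with 0 ≤ l_f ≤ n_f−1 = 4, the allowed l_f values are {2, 4}.
For l_f = 2: m_f ∈ {m_i−1, m_i, m_i+1} ∩ [−2, 2] = {0, 1, 2} → 3 states.
For l_f = 4: m_f ∈ {m_i−1, m_i, m_i+1} ∩ [−4, 4] = {0, 1, 2} → 3 states.
Total: 6.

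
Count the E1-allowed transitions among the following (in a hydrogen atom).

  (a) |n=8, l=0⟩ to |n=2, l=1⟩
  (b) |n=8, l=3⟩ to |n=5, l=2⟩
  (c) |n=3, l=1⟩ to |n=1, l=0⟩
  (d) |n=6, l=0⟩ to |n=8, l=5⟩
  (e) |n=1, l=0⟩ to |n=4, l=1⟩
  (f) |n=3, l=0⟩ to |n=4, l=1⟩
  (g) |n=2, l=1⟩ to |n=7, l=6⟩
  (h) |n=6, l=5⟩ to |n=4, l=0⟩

5

(a) allowed
(b) allowed
(c) allowed
(d) forbidden — Δl = +5 (E1 requires Δl = ±1)
(e) allowed
(f) allowed
(g) forbidden — Δl = +5 (E1 requires Δl = ±1)
(h) forbidden — Δl = -5 (E1 requires Δl = ±1)
Total allowed: 5 of 8.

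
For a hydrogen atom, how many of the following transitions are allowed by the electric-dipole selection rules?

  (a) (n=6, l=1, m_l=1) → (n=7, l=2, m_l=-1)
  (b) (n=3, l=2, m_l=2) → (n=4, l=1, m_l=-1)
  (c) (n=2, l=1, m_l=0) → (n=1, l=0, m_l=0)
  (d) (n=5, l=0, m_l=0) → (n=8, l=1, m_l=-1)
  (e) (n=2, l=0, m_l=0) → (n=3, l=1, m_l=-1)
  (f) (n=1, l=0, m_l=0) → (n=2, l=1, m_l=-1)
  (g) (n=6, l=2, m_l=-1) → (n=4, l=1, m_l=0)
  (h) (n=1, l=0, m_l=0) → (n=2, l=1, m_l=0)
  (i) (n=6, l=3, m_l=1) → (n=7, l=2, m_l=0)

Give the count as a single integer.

7

(a) forbidden — Δm_l = -2 (E1 requires Δm_l = 0, ±1)
(b) forbidden — Δm_l = -3 (E1 requires Δm_l = 0, ±1)
(c) allowed
(d) allowed
(e) allowed
(f) allowed
(g) allowed
(h) allowed
(i) allowed
Total allowed: 7 of 9.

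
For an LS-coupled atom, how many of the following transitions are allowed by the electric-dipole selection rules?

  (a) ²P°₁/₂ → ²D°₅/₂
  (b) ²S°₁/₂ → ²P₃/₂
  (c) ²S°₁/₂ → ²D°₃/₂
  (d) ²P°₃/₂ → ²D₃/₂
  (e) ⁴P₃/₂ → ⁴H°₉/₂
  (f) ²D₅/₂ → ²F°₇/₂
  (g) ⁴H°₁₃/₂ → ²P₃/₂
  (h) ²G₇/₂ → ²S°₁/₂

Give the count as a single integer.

3

(a) forbidden (parity, ΔJ fail)
(b) allowed
(c) forbidden (parity, ΔL fail)
(d) allowed
(e) forbidden (ΔL, ΔJ fail)
(f) allowed
(g) forbidden (ΔS, ΔL, ΔJ fail)
(h) forbidden (ΔL, ΔJ fail)
Total allowed: 3 of 8.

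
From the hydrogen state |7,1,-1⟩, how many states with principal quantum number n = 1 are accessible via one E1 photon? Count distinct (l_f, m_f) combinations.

E1 requires Δl = ±1, so l_f ∈ {0, 2}; with 0 ≤ l_f ≤ n_f−1 = 0, the allowed l_f values are {0}.
For l_f = 0: m_f ∈ {m_i−1, m_i, m_i+1} ∩ [−0, 0] = {0} → 1 state.
Total: 1.

1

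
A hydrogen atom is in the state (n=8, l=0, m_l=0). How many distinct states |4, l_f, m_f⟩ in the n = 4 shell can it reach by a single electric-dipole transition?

E1 requires Δl = ±1, so l_f ∈ {-1, 1}; with 0 ≤ l_f ≤ n_f−1 = 3, the allowed l_f values are {1}.
For l_f = 1: m_f ∈ {m_i−1, m_i, m_i+1} ∩ [−1, 1] = {-1, 0, 1} → 3 states.
Total: 3.

3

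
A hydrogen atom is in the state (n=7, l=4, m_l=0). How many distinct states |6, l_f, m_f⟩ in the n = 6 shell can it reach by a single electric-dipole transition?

E1 requires Δl = ±1, so l_f ∈ {3, 5}; with 0 ≤ l_f ≤ n_f−1 = 5, the allowed l_f values are {3, 5}.
For l_f = 3: m_f ∈ {m_i−1, m_i, m_i+1} ∩ [−3, 3] = {-1, 0, 1} → 3 states.
For l_f = 5: m_f ∈ {m_i−1, m_i, m_i+1} ∩ [−5, 5] = {-1, 0, 1} → 3 states.
Total: 6.

6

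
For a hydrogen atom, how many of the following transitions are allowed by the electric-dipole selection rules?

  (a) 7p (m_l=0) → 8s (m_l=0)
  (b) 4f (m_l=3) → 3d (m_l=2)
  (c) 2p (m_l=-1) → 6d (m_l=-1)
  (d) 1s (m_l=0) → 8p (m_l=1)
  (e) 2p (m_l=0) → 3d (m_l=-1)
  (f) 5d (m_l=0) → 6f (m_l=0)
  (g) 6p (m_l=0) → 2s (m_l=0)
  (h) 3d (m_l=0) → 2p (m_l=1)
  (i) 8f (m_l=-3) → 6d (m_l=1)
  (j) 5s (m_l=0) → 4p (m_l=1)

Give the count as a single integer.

9

(a) allowed
(b) allowed
(c) allowed
(d) allowed
(e) allowed
(f) allowed
(g) allowed
(h) allowed
(i) forbidden — Δm_l = +4 (E1 requires Δm_l = 0, ±1)
(j) allowed
Total allowed: 9 of 10.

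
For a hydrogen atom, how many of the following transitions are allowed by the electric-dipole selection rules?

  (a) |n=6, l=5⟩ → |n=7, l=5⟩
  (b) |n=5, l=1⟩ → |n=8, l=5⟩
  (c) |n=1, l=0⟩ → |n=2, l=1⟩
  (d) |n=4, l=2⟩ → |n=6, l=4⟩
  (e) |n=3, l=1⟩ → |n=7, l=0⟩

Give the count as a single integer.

2

(a) forbidden — Δl = +0 (E1 requires Δl = ±1)
(b) forbidden — Δl = +4 (E1 requires Δl = ±1)
(c) allowed
(d) forbidden — Δl = +2 (E1 requires Δl = ±1)
(e) allowed
Total allowed: 2 of 5.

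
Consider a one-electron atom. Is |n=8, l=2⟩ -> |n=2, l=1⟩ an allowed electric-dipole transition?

Δl = 1 − 2 = -1; the E1 rule Δl = ±1 is satisfied.
All E1 selection rules are satisfied.

allowed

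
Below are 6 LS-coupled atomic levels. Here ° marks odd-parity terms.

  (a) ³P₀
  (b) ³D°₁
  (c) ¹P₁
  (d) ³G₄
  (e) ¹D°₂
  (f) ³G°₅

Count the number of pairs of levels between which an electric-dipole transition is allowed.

(a)–(b): allowed.
(a)–(c): forbidden (parity, ΔS).
(a)–(d): forbidden (parity, ΔL, ΔJ).
(a)–(e): forbidden (ΔS, ΔJ).
(a)–(f): forbidden (ΔL, ΔJ).
(b)–(c): forbidden (ΔS).
(b)–(d): forbidden (ΔL, ΔJ).
(b)–(e): forbidden (parity, ΔS).
(b)–(f): forbidden (parity, ΔL, ΔJ).
(c)–(d): forbidden (parity, ΔS, ΔL, ΔJ).
(c)–(e): allowed.
(c)–(f): forbidden (ΔS, ΔL, ΔJ).
(d)–(e): forbidden (ΔS, ΔL, ΔJ).
(d)–(f): allowed.
(e)–(f): forbidden (parity, ΔS, ΔL, ΔJ).
Allowed pairs: 3 of 15.

3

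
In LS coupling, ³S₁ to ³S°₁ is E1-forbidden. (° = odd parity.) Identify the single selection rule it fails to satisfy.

the L=0 ↔ L=0 exclusion

Initial level: S=1, L=0, J=1, parity even. Final level: S=1, L=0, J=1, parity odd.
ΔL = 0, ±1 (not L=0↔0): L: 0 → 0, ΔL = +0 — ✗.
ΔS = 0: S: 1 → 1 — ✓.
ΔJ = 0, ±1 (not J=0↔0): J: 1 → 1, ΔJ = +0 — ✓.
Parity must change: even → odd — ✓.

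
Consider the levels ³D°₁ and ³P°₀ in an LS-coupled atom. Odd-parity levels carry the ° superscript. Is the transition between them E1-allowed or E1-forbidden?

Initial level: S=1, L=2, J=1, parity odd. Final level: S=1, L=1, J=0, parity odd.
Parity must change: odd → odd — fails.
ΔS = 0: S: 1 → 1 — passes.
ΔL = 0, ±1 (not L=0↔0): L: 2 → 1, ΔL = -1 — passes.
ΔJ = 0, ±1 (not J=0↔0): J: 1 → 0, ΔJ = -1 — passes.
Rule(s) violated: parity.

forbidden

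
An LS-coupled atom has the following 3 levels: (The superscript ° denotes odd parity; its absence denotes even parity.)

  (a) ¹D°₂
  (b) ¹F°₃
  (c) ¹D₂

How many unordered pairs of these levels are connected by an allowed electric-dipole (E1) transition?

2

(a)–(b): forbidden (parity).
(a)–(c): allowed.
(b)–(c): allowed.
Allowed pairs: 2 of 3.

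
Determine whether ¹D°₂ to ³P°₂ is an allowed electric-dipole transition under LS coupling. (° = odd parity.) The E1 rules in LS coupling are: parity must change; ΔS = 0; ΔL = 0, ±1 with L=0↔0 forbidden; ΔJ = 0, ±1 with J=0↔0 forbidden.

Reading off the term symbols: S 0→1, L 2→1, J 2→2, parity odd→odd.
Parity must change: odd → odd — fails.
ΔS = 0: S: 0 → 1 — fails.
ΔL = 0, ±1 (not L=0↔0): L: 2 → 1, ΔL = -1 — ok.
ΔJ = 0, ±1 (not J=0↔0): J: 2 → 2, ΔJ = +0 — ok.
Rule(s) violated: parity, ΔS.

forbidden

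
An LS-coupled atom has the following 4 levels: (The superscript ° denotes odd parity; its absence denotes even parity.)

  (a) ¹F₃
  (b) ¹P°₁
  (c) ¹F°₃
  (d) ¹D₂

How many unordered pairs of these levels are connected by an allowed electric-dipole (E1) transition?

(a)–(b): forbidden (ΔL, ΔJ).
(a)–(c): allowed.
(a)–(d): forbidden (parity).
(b)–(c): forbidden (parity, ΔL, ΔJ).
(b)–(d): allowed.
(c)–(d): allowed.
Allowed pairs: 3 of 6.

3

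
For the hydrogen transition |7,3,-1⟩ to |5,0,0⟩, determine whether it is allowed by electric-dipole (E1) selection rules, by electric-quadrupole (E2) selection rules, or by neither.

Δl = 0 − 3 = -3; l_i + l_f = 3.
Δm_l = +1.
E1 (Δl = ±1, |Δm_l| ≤ 1): not satisfied.
E2 (Δl = 0,±2, l_i+l_f ≥ 2, |Δm_l| ≤ 2): not satisfied.

neither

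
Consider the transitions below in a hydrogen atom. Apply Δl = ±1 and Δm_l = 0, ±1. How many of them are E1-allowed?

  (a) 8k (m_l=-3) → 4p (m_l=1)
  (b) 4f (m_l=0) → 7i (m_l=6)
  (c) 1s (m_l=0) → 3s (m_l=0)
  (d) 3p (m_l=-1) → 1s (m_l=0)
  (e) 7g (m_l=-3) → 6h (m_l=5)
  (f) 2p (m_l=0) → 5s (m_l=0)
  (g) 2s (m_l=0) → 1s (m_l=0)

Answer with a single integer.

(a) forbidden — Δl = -6 (E1 requires Δl = ±1); Δm_l = +4 (E1 requires Δm_l = 0, ±1)
(b) forbidden — Δl = +3 (E1 requires Δl = ±1); Δm_l = +6 (E1 requires Δm_l = 0, ±1)
(c) forbidden — Δl = +0 (E1 requires Δl = ±1)
(d) allowed
(e) forbidden — Δm_l = +8 (E1 requires Δm_l = 0, ±1)
(f) allowed
(g) forbidden — Δl = +0 (E1 requires Δl = ±1)
Total allowed: 2 of 7.

2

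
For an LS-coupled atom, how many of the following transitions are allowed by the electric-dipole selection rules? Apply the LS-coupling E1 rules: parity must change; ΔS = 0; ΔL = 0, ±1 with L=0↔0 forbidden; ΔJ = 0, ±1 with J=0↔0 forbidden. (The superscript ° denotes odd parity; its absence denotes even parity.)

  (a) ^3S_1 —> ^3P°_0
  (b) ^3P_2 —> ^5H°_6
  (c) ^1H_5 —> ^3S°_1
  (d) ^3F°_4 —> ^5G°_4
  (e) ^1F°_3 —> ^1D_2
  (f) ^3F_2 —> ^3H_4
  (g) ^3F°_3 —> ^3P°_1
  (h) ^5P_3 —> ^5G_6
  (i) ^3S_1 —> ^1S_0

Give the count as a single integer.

(a) allowed
(b) forbidden (ΔS, ΔL, ΔJ fail)
(c) forbidden (ΔS, ΔL, ΔJ fail)
(d) forbidden (parity, ΔS fail)
(e) allowed
(f) forbidden (parity, ΔL, ΔJ fail)
(g) forbidden (parity, ΔL, ΔJ fail)
(h) forbidden (parity, ΔL, ΔJ fail)
(i) forbidden (parity, ΔS, ΔL fail)
Total allowed: 2 of 9.

2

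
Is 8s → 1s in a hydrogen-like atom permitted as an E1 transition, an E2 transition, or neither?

neither

Δl = 0 − 0 = +0; l_i + l_f = 0.
E1 (Δl = ±1): not satisfied.
E2 (Δl = 0,±2, l_i+l_f ≥ 2): not satisfied.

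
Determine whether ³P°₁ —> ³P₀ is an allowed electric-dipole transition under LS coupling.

allowed

Reading off the term symbols: S 1→1, L 1→1, J 1→0, parity odd→even.
ΔJ = 0, ±1 (not J=0↔0): J: 1 → 0, ΔJ = -1 — ok.
ΔS = 0: S: 1 → 1 — ok.
Parity must change: odd → even — ok.
ΔL = 0, ±1 (not L=0↔0): L: 1 → 1, ΔL = +0 — ok.
All four E1 rules are satisfied.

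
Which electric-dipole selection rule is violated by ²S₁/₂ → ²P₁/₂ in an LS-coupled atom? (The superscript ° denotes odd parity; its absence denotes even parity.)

Reading off the term symbols: S 1/2→1/2, L 0→1, J 1/2→1/2, parity even→even.
Parity must change: even → even — fails.
ΔL = 0, ±1 (not L=0↔0): L: 0 → 1, ΔL = +1 — passes.
ΔS = 0: S: 1/2 → 1/2 — passes.
ΔJ = 0, ±1 (not J=0↔0): J: 1/2 → 1/2, ΔJ = +0 — passes.

parity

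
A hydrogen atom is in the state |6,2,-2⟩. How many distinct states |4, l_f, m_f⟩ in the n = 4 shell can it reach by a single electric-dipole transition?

E1 requires Δl = ±1, so l_f ∈ {1, 3}; with 0 ≤ l_f ≤ n_f−1 = 3, the allowed l_f values are {1, 3}.
For l_f = 1: m_f ∈ {m_i−1, m_i, m_i+1} ∩ [−1, 1] = {-1} → 1 state.
For l_f = 3: m_f ∈ {m_i−1, m_i, m_i+1} ∩ [−3, 3] = {-3, -2, -1} → 3 states.
Total: 4.

4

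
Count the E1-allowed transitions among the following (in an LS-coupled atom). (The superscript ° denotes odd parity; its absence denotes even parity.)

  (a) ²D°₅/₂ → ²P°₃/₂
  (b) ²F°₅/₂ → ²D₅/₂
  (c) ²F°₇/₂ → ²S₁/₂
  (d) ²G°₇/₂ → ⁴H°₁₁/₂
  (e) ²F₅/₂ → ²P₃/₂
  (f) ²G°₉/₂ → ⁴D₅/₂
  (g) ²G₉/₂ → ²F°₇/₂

2

(a) forbidden (parity fails)
(b) allowed
(c) forbidden (ΔL, ΔJ fail)
(d) forbidden (parity, ΔS, ΔJ fail)
(e) forbidden (parity, ΔL fail)
(f) forbidden (ΔS, ΔL, ΔJ fail)
(g) allowed
Total allowed: 2 of 7.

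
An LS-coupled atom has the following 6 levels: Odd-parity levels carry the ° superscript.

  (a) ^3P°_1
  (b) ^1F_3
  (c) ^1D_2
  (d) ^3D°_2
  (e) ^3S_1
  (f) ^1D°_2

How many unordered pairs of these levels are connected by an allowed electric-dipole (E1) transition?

(a)–(b): forbidden (ΔS, ΔL, ΔJ).
(a)–(c): forbidden (ΔS).
(a)–(d): forbidden (parity).
(a)–(e): allowed.
(a)–(f): forbidden (parity, ΔS).
(b)–(c): forbidden (parity).
(b)–(d): forbidden (ΔS).
(b)–(e): forbidden (parity, ΔS, ΔL, ΔJ).
(b)–(f): allowed.
(c)–(d): forbidden (ΔS).
(c)–(e): forbidden (parity, ΔS, ΔL).
(c)–(f): allowed.
(d)–(e): forbidden (ΔL).
(d)–(f): forbidden (parity, ΔS).
(e)–(f): forbidden (ΔS, ΔL).
Allowed pairs: 3 of 15.

3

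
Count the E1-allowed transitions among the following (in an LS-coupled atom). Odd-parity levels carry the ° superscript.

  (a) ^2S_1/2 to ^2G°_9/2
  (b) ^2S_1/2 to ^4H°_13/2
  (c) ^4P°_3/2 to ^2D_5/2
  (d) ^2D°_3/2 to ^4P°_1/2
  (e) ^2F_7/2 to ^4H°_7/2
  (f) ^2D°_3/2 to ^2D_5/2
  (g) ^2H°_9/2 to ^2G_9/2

2

(a) forbidden (ΔL, ΔJ fail)
(b) forbidden (ΔS, ΔL, ΔJ fail)
(c) forbidden (ΔS fails)
(d) forbidden (parity, ΔS fail)
(e) forbidden (ΔS, ΔL fail)
(f) allowed
(g) allowed
Total allowed: 2 of 7.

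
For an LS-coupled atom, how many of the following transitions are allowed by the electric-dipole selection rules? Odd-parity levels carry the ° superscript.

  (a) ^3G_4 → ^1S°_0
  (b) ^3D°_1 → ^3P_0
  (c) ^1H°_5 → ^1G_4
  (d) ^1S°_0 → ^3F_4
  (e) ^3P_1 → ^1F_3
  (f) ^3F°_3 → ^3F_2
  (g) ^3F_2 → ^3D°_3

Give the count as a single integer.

(a) forbidden (ΔS, ΔL, ΔJ fail)
(b) allowed
(c) allowed
(d) forbidden (ΔS, ΔL, ΔJ fail)
(e) forbidden (parity, ΔS, ΔL, ΔJ fail)
(f) allowed
(g) allowed
Total allowed: 4 of 7.

4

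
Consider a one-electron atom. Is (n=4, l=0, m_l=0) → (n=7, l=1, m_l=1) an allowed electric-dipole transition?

allowed

l: 0 → 1 (Δl = +1). Δl = ±1 passes.
Δm_l = 1 − (0) = +1. E1 requires Δm_l = 0, ±1: passes.
All E1 selection rules are satisfied.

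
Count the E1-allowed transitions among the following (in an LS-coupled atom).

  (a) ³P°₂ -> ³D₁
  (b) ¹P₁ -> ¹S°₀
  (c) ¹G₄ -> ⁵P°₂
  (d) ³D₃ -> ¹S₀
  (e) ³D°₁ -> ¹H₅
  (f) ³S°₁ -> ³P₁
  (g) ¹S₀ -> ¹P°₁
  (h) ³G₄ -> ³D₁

4

(a) allowed
(b) allowed
(c) forbidden (ΔS, ΔL, ΔJ fail)
(d) forbidden (parity, ΔS, ΔL, ΔJ fail)
(e) forbidden (ΔS, ΔL, ΔJ fail)
(f) allowed
(g) allowed
(h) forbidden (parity, ΔL, ΔJ fail)
Total allowed: 4 of 8.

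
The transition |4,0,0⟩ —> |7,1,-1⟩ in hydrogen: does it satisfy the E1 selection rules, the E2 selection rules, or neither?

Δl = 1 − 0 = +1; l_i + l_f = 1.
Δm_l = -1.
E1 (Δl = ±1, |Δm_l| ≤ 1): satisfied.
E2 (Δl = 0,±2, l_i+l_f ≥ 2, |Δm_l| ≤ 2): not satisfied.

E1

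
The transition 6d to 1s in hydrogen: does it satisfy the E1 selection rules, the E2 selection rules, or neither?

E2

Δl = 0 − 2 = -2; l_i + l_f = 2.
E1 (Δl = ±1): not satisfied.
E2 (Δl = 0,±2, l_i+l_f ≥ 2): satisfied.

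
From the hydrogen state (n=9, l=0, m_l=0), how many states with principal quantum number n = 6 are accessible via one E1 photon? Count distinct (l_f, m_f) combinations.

E1 requires Δl = ±1, so l_f ∈ {-1, 1}; with 0 ≤ l_f ≤ n_f−1 = 5, the allowed l_f values are {1}.
For l_f = 1: m_f ∈ {m_i−1, m_i, m_i+1} ∩ [−1, 1] = {-1, 0, 1} → 3 states.
Total: 3.

3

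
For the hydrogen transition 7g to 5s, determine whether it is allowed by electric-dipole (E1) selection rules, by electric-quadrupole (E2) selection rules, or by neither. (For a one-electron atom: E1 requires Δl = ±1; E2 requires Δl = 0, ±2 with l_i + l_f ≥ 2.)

Δl = 0 − 4 = -4; l_i + l_f = 4.
E1 (Δl = ±1): not satisfied.
E2 (Δl = 0,±2, l_i+l_f ≥ 2): not satisfied.

neither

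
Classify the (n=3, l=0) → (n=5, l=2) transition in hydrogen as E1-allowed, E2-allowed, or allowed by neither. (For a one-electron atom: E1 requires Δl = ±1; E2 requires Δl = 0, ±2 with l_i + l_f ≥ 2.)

Δl = 2 − 0 = +2; l_i + l_f = 2.
E1 (Δl = ±1): not satisfied.
E2 (Δl = 0,±2, l_i+l_f ≥ 2): satisfied.

E2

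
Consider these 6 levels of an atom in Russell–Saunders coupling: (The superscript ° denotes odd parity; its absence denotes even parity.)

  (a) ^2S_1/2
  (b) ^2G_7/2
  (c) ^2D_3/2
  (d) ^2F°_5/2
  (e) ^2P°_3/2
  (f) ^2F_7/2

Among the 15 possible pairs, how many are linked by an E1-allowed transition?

(a)–(b): forbidden (parity, ΔL, ΔJ).
(a)–(c): forbidden (parity, ΔL).
(a)–(d): forbidden (ΔL, ΔJ).
(a)–(e): allowed.
(a)–(f): forbidden (parity, ΔL, ΔJ).
(b)–(c): forbidden (parity, ΔL, ΔJ).
(b)–(d): allowed.
(b)–(e): forbidden (ΔL, ΔJ).
(b)–(f): forbidden (parity).
(c)–(d): allowed.
(c)–(e): allowed.
(c)–(f): forbidden (parity, ΔJ).
(d)–(e): forbidden (parity, ΔL).
(d)–(f): allowed.
(e)–(f): forbidden (ΔL, ΔJ).
Allowed pairs: 5 of 15.

5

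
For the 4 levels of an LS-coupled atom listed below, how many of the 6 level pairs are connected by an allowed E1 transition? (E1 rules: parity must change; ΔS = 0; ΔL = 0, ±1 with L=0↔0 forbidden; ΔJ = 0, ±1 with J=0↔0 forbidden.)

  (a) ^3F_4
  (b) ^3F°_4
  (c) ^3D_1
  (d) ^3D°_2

(a)–(b): allowed.
(a)–(c): forbidden (parity, ΔJ).
(a)–(d): forbidden (ΔJ).
(b)–(c): forbidden (ΔJ).
(b)–(d): forbidden (parity, ΔJ).
(c)–(d): allowed.
Allowed pairs: 2 of 6.

2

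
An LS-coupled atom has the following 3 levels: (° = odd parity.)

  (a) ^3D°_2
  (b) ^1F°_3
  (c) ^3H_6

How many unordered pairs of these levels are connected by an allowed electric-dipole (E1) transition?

0

(a)–(b): forbidden (parity, ΔS).
(a)–(c): forbidden (ΔL, ΔJ).
(b)–(c): forbidden (ΔS, ΔL, ΔJ).
Allowed pairs: 0 of 3.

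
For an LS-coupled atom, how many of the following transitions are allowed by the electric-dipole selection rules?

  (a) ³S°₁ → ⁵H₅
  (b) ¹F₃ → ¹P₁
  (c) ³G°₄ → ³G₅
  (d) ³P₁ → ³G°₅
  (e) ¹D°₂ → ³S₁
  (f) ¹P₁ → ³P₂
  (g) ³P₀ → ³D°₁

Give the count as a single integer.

2

(a) forbidden (ΔS, ΔL, ΔJ fail)
(b) forbidden (parity, ΔL, ΔJ fail)
(c) allowed
(d) forbidden (ΔL, ΔJ fail)
(e) forbidden (ΔS, ΔL fail)
(f) forbidden (parity, ΔS fail)
(g) allowed
Total allowed: 2 of 7.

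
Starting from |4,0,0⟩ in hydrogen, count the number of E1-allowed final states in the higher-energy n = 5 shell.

3

E1 requires Δl = ±1, so l_f ∈ {-1, 1}; with 0 ≤ l_f ≤ n_f−1 = 4, the allowed l_f values are {1}.
For l_f = 1: m_f ∈ {m_i−1, m_i, m_i+1} ∩ [−1, 1] = {-1, 0, 1} → 3 states.
Total: 3.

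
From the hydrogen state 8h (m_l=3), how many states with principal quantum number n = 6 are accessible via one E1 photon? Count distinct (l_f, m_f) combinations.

E1 requires Δl = ±1, so l_f ∈ {4, 6}; with 0 ≤ l_f ≤ n_f−1 = 5, the allowed l_f values are {4}.
For l_f = 4: m_f ∈ {m_i−1, m_i, m_i+1} ∩ [−4, 4] = {2, 3, 4} → 3 states.
Total: 3.

3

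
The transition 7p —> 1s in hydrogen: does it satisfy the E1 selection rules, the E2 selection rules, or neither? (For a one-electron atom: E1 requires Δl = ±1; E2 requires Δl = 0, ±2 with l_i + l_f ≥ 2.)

Δl = 0 − 1 = -1; l_i + l_f = 1.
E1 (Δl = ±1): satisfied.
E2 (Δl = 0,±2, l_i+l_f ≥ 2): not satisfied.

E1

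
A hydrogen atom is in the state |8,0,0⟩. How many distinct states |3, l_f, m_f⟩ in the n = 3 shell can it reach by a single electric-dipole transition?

E1 requires Δl = ±1, so l_f ∈ {-1, 1}; with 0 ≤ l_f ≤ n_f−1 = 2, the allowed l_f values are {1}.
For l_f = 1: m_f ∈ {m_i−1, m_i, m_i+1} ∩ [−1, 1] = {-1, 0, 1} → 3 states.
Total: 3.

3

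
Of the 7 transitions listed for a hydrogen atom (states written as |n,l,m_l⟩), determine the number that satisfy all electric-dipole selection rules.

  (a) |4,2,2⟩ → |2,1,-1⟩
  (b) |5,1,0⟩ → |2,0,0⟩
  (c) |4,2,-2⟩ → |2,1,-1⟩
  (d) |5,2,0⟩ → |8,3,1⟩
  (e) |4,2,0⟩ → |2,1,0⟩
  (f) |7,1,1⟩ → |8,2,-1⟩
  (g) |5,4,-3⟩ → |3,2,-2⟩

4

(a) forbidden — Δm_l = -3 (E1 requires Δm_l = 0, ±1)
(b) allowed
(c) allowed
(d) allowed
(e) allowed
(f) forbidden — Δm_l = -2 (E1 requires Δm_l = 0, ±1)
(g) forbidden — Δl = -2 (E1 requires Δl = ±1)
Total allowed: 4 of 7.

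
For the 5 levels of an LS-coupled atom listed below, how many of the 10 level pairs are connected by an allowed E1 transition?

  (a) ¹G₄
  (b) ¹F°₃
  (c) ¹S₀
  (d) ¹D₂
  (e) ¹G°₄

(a)–(b): allowed.
(a)–(c): forbidden (parity, ΔL, ΔJ).
(a)–(d): forbidden (parity, ΔL, ΔJ).
(a)–(e): allowed.
(b)–(c): forbidden (ΔL, ΔJ).
(b)–(d): allowed.
(b)–(e): forbidden (parity).
(c)–(d): forbidden (parity, ΔL, ΔJ).
(c)–(e): forbidden (ΔL, ΔJ).
(d)–(e): forbidden (ΔL, ΔJ).
Allowed pairs: 3 of 10.

3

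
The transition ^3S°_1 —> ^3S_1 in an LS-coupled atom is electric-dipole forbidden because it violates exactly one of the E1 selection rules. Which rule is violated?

ΔL = 0, ±1 (not L=0↔0): L: 0 → 0, ΔL = +0 — violated.
ΔS = 0: S: 1 → 1 — satisfied.
ΔJ = 0, ±1 (not J=0↔0): J: 1 → 1, ΔJ = +0 — satisfied.
Parity must change: odd → even — satisfied.

the L=0 ↔ L=0 exclusion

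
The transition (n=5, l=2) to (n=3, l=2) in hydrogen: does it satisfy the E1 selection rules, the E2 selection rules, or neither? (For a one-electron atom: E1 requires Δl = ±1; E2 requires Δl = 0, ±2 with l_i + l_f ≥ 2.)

E2

Δl = 2 − 2 = +0; l_i + l_f = 4.
E1 (Δl = ±1): not satisfied.
E2 (Δl = 0,±2, l_i+l_f ≥ 2): satisfied.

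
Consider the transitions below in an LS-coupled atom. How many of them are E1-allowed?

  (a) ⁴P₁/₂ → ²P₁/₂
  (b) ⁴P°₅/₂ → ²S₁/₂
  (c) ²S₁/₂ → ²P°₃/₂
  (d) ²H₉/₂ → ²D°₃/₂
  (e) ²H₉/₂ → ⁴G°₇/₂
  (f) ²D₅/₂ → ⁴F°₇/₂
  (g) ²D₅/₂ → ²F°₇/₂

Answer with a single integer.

(a) forbidden (parity, ΔS fail)
(b) forbidden (ΔS, ΔJ fail)
(c) allowed
(d) forbidden (ΔL, ΔJ fail)
(e) forbidden (ΔS fails)
(f) forbidden (ΔS fails)
(g) allowed
Total allowed: 2 of 7.

2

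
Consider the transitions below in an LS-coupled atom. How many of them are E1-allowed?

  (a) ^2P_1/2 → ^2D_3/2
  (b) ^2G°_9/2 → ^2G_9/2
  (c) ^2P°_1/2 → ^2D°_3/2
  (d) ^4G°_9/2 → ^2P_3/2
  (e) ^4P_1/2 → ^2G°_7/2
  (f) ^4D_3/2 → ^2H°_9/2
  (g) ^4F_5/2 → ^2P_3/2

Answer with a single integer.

1

(a) forbidden (parity fails)
(b) allowed
(c) forbidden (parity fails)
(d) forbidden (ΔS, ΔL, ΔJ fail)
(e) forbidden (ΔS, ΔL, ΔJ fail)
(f) forbidden (ΔS, ΔL, ΔJ fail)
(g) forbidden (parity, ΔS, ΔL fail)
Total allowed: 1 of 7.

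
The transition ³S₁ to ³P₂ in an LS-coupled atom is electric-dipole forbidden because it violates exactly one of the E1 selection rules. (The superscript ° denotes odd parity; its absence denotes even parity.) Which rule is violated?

parity

Parity must change: even → even — fails.
ΔS = 0: S: 1 → 1 — passes.
ΔL = 0, ±1 (not L=0↔0): L: 0 → 1, ΔL = +1 — passes.
ΔJ = 0, ±1 (not J=0↔0): J: 1 → 2, ΔJ = +1 — passes.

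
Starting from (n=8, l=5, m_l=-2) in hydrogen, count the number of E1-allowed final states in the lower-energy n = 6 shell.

E1 requires Δl = ±1, so l_f ∈ {4, 6}; with 0 ≤ l_f ≤ n_f−1 = 5, the allowed l_f values are {4}.
For l_f = 4: m_f ∈ {m_i−1, m_i, m_i+1} ∩ [−4, 4] = {-3, -2, -1} → 3 states.
Total: 3.

3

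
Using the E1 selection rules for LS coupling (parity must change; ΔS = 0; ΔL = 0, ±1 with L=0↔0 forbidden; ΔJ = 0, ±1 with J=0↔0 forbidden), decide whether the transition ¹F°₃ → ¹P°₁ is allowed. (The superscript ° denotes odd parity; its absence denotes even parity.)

forbidden

Reading off the term symbols: S 0→0, L 3→1, J 3→1, parity odd→odd.
ΔL = 0, ±1 (not L=0↔0): L: 3 → 1, ΔL = -2 — fails.
ΔJ = 0, ±1 (not J=0↔0): J: 3 → 1, ΔJ = -2 — fails.
Parity must change: odd → odd — fails.
ΔS = 0: S: 0 → 0 — ok.
Rule(s) violated: parity, ΔL, ΔJ.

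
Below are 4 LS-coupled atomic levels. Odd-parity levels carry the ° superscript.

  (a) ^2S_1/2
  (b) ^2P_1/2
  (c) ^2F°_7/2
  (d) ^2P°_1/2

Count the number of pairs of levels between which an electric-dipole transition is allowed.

2

(a)–(b): forbidden (parity).
(a)–(c): forbidden (ΔL, ΔJ).
(a)–(d): allowed.
(b)–(c): forbidden (ΔL, ΔJ).
(b)–(d): allowed.
(c)–(d): forbidden (parity, ΔL, ΔJ).
Allowed pairs: 2 of 6.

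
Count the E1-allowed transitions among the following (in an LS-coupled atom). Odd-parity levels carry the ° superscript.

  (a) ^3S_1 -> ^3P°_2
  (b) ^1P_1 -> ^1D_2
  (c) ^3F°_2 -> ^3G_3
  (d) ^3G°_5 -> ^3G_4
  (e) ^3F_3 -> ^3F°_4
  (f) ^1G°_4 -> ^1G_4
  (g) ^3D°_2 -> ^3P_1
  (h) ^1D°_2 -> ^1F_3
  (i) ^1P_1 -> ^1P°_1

8

(a) allowed
(b) forbidden (parity fails)
(c) allowed
(d) allowed
(e) allowed
(f) allowed
(g) allowed
(h) allowed
(i) allowed
Total allowed: 8 of 9.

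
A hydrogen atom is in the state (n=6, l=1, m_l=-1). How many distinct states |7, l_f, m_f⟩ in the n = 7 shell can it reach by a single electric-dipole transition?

E1 requires Δl = ±1, so l_f ∈ {0, 2}; with 0 ≤ l_f ≤ n_f−1 = 6, the allowed l_f values are {0, 2}.
For l_f = 0: m_f ∈ {m_i−1, m_i, m_i+1} ∩ [−0, 0] = {0} → 1 state.
For l_f = 2: m_f ∈ {m_i−1, m_i, m_i+1} ∩ [−2, 2] = {-2, -1, 0} → 3 states.
Total: 4.

4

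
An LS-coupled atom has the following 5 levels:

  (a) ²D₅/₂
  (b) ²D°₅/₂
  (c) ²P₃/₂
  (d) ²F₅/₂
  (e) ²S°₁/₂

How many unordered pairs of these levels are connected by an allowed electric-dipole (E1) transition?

(a)–(b): allowed.
(a)–(c): forbidden (parity).
(a)–(d): forbidden (parity).
(a)–(e): forbidden (ΔL, ΔJ).
(b)–(c): allowed.
(b)–(d): allowed.
(b)–(e): forbidden (parity, ΔL, ΔJ).
(c)–(d): forbidden (parity, ΔL).
(c)–(e): allowed.
(d)–(e): forbidden (ΔL, ΔJ).
Allowed pairs: 4 of 10.

4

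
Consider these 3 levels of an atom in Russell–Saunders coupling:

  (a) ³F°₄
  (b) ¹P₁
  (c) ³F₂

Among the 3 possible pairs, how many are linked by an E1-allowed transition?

0

(a)–(b): forbidden (ΔS, ΔL, ΔJ).
(a)–(c): forbidden (ΔJ).
(b)–(c): forbidden (parity, ΔS, ΔL).
Allowed pairs: 0 of 3.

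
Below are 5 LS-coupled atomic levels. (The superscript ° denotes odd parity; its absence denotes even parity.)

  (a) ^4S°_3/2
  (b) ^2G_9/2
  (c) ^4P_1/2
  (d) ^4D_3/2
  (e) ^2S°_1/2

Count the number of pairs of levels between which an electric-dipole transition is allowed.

(a)–(b): forbidden (ΔS, ΔL, ΔJ).
(a)–(c): allowed.
(a)–(d): forbidden (ΔL).
(a)–(e): forbidden (parity, ΔS, ΔL).
(b)–(c): forbidden (parity, ΔS, ΔL, ΔJ).
(b)–(d): forbidden (parity, ΔS, ΔL, ΔJ).
(b)–(e): forbidden (ΔL, ΔJ).
(c)–(d): forbidden (parity).
(c)–(e): forbidden (ΔS).
(d)–(e): forbidden (ΔS, ΔL).
Allowed pairs: 1 of 10.

1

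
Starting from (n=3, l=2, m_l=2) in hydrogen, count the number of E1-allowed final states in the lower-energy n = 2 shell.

1

E1 requires Δl = ±1, so l_f ∈ {1, 3}; with 0 ≤ l_f ≤ n_f−1 = 1, the allowed l_f values are {1}.
For l_f = 1: m_f ∈ {m_i−1, m_i, m_i+1} ∩ [−1, 1] = {1} → 1 state.
Total: 1.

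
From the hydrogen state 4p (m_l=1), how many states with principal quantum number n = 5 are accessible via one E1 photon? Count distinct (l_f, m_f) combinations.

E1 requires Δl = ±1, so l_f ∈ {0, 2}; with 0 ≤ l_f ≤ n_f−1 = 4, the allowed l_f values are {0, 2}.
For l_f = 0: m_f ∈ {m_i−1, m_i, m_i+1} ∩ [−0, 0] = {0} → 1 state.
For l_f = 2: m_f ∈ {m_i−1, m_i, m_i+1} ∩ [−2, 2] = {0, 1, 2} → 3 states.
Total: 4.

4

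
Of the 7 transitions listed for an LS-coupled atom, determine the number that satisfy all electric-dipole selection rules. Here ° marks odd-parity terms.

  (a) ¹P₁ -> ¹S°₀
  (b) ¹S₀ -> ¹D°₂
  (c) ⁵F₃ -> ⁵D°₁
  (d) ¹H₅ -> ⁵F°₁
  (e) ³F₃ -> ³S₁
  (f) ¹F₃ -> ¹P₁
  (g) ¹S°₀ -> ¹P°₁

1

(a) allowed
(b) forbidden (ΔL, ΔJ fail)
(c) forbidden (ΔJ fails)
(d) forbidden (ΔS, ΔL, ΔJ fail)
(e) forbidden (parity, ΔL, ΔJ fail)
(f) forbidden (parity, ΔL, ΔJ fail)
(g) forbidden (parity fails)
Total allowed: 1 of 7.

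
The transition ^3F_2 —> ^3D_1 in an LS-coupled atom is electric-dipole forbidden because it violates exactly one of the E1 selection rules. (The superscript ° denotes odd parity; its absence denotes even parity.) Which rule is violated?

parity

Reading off the term symbols: S 1→1, L 3→2, J 2→1, parity even→even.
Parity must change: even → even — ✗.
ΔS = 0: S: 1 → 1 — ✓.
ΔL = 0, ±1 (not L=0↔0): L: 3 → 2, ΔL = -1 — ✓.
ΔJ = 0, ±1 (not J=0↔0): J: 2 → 1, ΔJ = -1 — ✓.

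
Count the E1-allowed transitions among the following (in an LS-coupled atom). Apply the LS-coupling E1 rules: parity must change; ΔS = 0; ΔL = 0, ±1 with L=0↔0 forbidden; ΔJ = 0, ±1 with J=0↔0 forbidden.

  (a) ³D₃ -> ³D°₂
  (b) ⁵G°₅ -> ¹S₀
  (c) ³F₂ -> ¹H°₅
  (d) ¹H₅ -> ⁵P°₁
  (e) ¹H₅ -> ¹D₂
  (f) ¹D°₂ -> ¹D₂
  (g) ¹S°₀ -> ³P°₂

(a) allowed
(b) forbidden (ΔS, ΔL, ΔJ fail)
(c) forbidden (ΔS, ΔL, ΔJ fail)
(d) forbidden (ΔS, ΔL, ΔJ fail)
(e) forbidden (parity, ΔL, ΔJ fail)
(f) allowed
(g) forbidden (parity, ΔS, ΔJ fail)
Total allowed: 2 of 7.

2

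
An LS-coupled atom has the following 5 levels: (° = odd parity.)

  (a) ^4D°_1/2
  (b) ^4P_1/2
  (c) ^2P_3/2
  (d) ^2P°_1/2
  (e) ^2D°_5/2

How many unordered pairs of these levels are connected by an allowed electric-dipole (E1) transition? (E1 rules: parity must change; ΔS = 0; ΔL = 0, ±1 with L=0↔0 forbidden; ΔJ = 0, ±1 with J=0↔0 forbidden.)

(a)–(b): allowed.
(a)–(c): forbidden (ΔS).
(a)–(d): forbidden (parity, ΔS).
(a)–(e): forbidden (parity, ΔS, ΔJ).
(b)–(c): forbidden (parity, ΔS).
(b)–(d): forbidden (ΔS).
(b)–(e): forbidden (ΔS, ΔJ).
(c)–(d): allowed.
(c)–(e): allowed.
(d)–(e): forbidden (parity, ΔJ).
Allowed pairs: 3 of 10.

3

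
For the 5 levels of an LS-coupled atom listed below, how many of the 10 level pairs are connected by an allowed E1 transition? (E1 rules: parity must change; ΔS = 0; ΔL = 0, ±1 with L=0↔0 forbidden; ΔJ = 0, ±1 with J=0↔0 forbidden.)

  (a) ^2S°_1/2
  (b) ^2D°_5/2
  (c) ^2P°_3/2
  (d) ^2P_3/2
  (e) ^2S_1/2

(a)–(b): forbidden (parity, ΔL, ΔJ).
(a)–(c): forbidden (parity).
(a)–(d): allowed.
(a)–(e): forbidden (ΔL).
(b)–(c): forbidden (parity).
(b)–(d): allowed.
(b)–(e): forbidden (ΔL, ΔJ).
(c)–(d): allowed.
(c)–(e): allowed.
(d)–(e): forbidden (parity).
Allowed pairs: 4 of 10.

4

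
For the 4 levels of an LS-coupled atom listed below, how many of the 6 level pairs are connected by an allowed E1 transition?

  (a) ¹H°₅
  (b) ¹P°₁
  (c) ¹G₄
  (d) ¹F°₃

(a)–(b): forbidden (parity, ΔL, ΔJ).
(a)–(c): allowed.
(a)–(d): forbidden (parity, ΔL, ΔJ).
(b)–(c): forbidden (ΔL, ΔJ).
(b)–(d): forbidden (parity, ΔL, ΔJ).
(c)–(d): allowed.
Allowed pairs: 2 of 6.

2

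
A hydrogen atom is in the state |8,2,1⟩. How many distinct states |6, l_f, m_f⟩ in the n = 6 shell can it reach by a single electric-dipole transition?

5

E1 requires Δl = ±1, so l_f ∈ {1, 3}; with 0 ≤ l_f ≤ n_f−1 = 5, the allowed l_f values are {1, 3}.
For l_f = 1: m_f ∈ {m_i−1, m_i, m_i+1} ∩ [−1, 1] = {0, 1} → 2 states.
For l_f = 3: m_f ∈ {m_i−1, m_i, m_i+1} ∩ [−3, 3] = {0, 1, 2} → 3 states.
Total: 5.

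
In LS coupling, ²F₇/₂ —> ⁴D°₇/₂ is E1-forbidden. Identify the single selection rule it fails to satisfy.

Parity must change: even → odd — passes.
ΔS = 0: S: 1/2 → 3/2 — fails.
ΔL = 0, ±1 (not L=0↔0): L: 3 → 2, ΔL = -1 — passes.
ΔJ = 0, ±1 (not J=0↔0): J: 7/2 → 7/2, ΔJ = +0 — passes.

the ΔS = 0 rule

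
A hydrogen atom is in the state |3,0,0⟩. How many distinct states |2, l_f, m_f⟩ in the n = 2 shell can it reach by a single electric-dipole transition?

3

E1 requires Δl = ±1, so l_f ∈ {-1, 1}; with 0 ≤ l_f ≤ n_f−1 = 1, the allowed l_f values are {1}.
For l_f = 1: m_f ∈ {m_i−1, m_i, m_i+1} ∩ [−1, 1] = {-1, 0, 1} → 3 states.
Total: 3.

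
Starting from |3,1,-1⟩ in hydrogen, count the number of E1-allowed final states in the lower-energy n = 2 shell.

1

E1 requires Δl = ±1, so l_f ∈ {0, 2}; with 0 ≤ l_f ≤ n_f−1 = 1, the allowed l_f values are {0}.
For l_f = 0: m_f ∈ {m_i−1, m_i, m_i+1} ∩ [−0, 0] = {0} → 1 state.
Total: 1.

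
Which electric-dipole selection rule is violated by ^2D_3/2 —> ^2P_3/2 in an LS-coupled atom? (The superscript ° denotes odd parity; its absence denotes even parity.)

parity

Reading off the term symbols: S 1/2→1/2, L 2→1, J 3/2→3/2, parity even→even.
Parity must change: even → even — violated.
ΔS = 0: S: 1/2 → 1/2 — satisfied.
ΔL = 0, ±1 (not L=0↔0): L: 2 → 1, ΔL = -1 — satisfied.
ΔJ = 0, ±1 (not J=0↔0): J: 3/2 → 3/2, ΔJ = +0 — satisfied.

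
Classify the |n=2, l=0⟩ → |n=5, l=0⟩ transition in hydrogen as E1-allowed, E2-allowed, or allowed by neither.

neither

Δl = 0 − 0 = +0; l_i + l_f = 0.
E1 (Δl = ±1): not satisfied.
E2 (Δl = 0,±2, l_i+l_f ≥ 2): not satisfied.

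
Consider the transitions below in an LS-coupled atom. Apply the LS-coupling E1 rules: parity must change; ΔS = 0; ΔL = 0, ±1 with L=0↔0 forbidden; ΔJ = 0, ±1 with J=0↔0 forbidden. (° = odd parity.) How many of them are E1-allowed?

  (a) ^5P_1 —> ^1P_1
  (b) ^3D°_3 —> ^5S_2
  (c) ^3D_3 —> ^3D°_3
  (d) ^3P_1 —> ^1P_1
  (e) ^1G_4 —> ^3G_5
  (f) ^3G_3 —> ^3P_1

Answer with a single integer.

(a) forbidden (parity, ΔS fail)
(b) forbidden (ΔS, ΔL fail)
(c) allowed
(d) forbidden (parity, ΔS fail)
(e) forbidden (parity, ΔS fail)
(f) forbidden (parity, ΔL, ΔJ fail)
Total allowed: 1 of 6.

1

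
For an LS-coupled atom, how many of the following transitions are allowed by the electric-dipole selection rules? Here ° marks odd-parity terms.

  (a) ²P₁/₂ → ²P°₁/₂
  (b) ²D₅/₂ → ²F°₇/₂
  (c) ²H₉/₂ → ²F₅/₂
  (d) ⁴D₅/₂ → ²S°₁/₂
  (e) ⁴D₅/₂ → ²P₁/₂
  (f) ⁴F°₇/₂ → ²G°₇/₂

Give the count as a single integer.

2

(a) allowed
(b) allowed
(c) forbidden (parity, ΔL, ΔJ fail)
(d) forbidden (ΔS, ΔL, ΔJ fail)
(e) forbidden (parity, ΔS, ΔJ fail)
(f) forbidden (parity, ΔS fail)
Total allowed: 2 of 6.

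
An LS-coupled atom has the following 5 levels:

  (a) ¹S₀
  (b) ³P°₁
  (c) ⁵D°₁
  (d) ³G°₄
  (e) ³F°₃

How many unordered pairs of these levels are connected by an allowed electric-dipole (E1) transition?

(a)–(b): forbidden (ΔS).
(a)–(c): forbidden (ΔS, ΔL).
(a)–(d): forbidden (ΔS, ΔL, ΔJ).
(a)–(e): forbidden (ΔS, ΔL, ΔJ).
(b)–(c): forbidden (parity, ΔS).
(b)–(d): forbidden (parity, ΔL, ΔJ).
(b)–(e): forbidden (parity, ΔL, ΔJ).
(c)–(d): forbidden (parity, ΔS, ΔL, ΔJ).
(c)–(e): forbidden (parity, ΔS, ΔJ).
(d)–(e): forbidden (parity).
Allowed pairs: 0 of 10.

0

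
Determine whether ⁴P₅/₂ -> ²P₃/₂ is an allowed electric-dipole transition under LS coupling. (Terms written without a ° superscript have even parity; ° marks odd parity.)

Parity must change: even → even — ✗.
ΔS = 0: S: 3/2 → 1/2 — ✗.
ΔL = 0, ±1 (not L=0↔0): L: 1 → 1, ΔL = +0 — ✓.
ΔJ = 0, ±1 (not J=0↔0): J: 5/2 → 3/2, ΔJ = -1 — ✓.
Rule(s) violated: parity, ΔS.

forbidden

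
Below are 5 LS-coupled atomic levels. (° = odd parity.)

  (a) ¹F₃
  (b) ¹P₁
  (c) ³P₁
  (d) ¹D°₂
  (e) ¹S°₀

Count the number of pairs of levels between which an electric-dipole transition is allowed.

(a)–(b): forbidden (parity, ΔL, ΔJ).
(a)–(c): forbidden (parity, ΔS, ΔL, ΔJ).
(a)–(d): allowed.
(a)–(e): forbidden (ΔL, ΔJ).
(b)–(c): forbidden (parity, ΔS).
(b)–(d): allowed.
(b)–(e): allowed.
(c)–(d): forbidden (ΔS).
(c)–(e): forbidden (ΔS).
(d)–(e): forbidden (parity, ΔL, ΔJ).
Allowed pairs: 3 of 10.

3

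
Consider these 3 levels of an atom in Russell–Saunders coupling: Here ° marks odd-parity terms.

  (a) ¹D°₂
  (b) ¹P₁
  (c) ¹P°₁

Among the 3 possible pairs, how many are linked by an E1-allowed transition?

(a)–(b): allowed.
(a)–(c): forbidden (parity).
(b)–(c): allowed.
Allowed pairs: 2 of 3.

2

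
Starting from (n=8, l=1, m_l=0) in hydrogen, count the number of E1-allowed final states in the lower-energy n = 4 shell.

E1 requires Δl = ±1, so l_f ∈ {0, 2}; with 0 ≤ l_f ≤ n_f−1 = 3, the allowed l_f values are {0, 2}.
For l_f = 0: m_f ∈ {m_i−1, m_i, m_i+1} ∩ [−0, 0] = {0} → 1 state.
For l_f = 2: m_f ∈ {m_i−1, m_i, m_i+1} ∩ [−2, 2] = {-1, 0, 1} → 3 states.
Total: 4.

4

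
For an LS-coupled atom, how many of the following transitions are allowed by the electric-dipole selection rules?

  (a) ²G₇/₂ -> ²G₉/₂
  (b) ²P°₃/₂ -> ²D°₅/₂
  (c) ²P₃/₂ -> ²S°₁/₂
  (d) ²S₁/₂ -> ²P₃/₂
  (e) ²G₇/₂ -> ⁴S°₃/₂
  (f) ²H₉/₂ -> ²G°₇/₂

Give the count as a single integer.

(a) forbidden (parity fails)
(b) forbidden (parity fails)
(c) allowed
(d) forbidden (parity fails)
(e) forbidden (ΔS, ΔL, ΔJ fail)
(f) allowed
Total allowed: 2 of 6.

2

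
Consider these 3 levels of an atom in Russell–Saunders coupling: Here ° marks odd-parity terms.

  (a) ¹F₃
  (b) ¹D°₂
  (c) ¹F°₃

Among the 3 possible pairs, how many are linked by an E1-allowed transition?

(a)–(b): allowed.
(a)–(c): allowed.
(b)–(c): forbidden (parity).
Allowed pairs: 2 of 3.

2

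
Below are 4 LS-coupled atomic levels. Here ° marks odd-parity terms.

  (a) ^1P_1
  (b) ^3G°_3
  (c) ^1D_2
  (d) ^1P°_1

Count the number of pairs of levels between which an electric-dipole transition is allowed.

2

(a)–(b): forbidden (ΔS, ΔL, ΔJ).
(a)–(c): forbidden (parity).
(a)–(d): allowed.
(b)–(c): forbidden (ΔS, ΔL).
(b)–(d): forbidden (parity, ΔS, ΔL, ΔJ).
(c)–(d): allowed.
Allowed pairs: 2 of 6.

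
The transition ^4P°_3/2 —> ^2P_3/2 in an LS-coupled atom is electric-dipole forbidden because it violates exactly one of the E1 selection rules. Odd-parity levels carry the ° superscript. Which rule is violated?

Initial level: S=3/2, L=1, J=3/2, parity odd. Final level: S=1/2, L=1, J=3/2, parity even.
Parity must change: odd → even — ok.
ΔS = 0: S: 3/2 → 1/2 — fails.
ΔL = 0, ±1 (not L=0↔0): L: 1 → 1, ΔL = +0 — ok.
ΔJ = 0, ±1 (not J=0↔0): J: 3/2 → 3/2, ΔJ = +0 — ok.

the ΔS = 0 rule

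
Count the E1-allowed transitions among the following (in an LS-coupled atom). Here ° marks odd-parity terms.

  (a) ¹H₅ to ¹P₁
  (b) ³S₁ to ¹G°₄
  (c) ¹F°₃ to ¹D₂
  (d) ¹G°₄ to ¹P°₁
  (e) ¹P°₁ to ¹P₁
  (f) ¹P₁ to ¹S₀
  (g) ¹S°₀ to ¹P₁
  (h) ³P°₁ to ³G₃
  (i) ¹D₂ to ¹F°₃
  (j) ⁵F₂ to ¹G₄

(a) forbidden (parity, ΔL, ΔJ fail)
(b) forbidden (ΔS, ΔL, ΔJ fail)
(c) allowed
(d) forbidden (parity, ΔL, ΔJ fail)
(e) allowed
(f) forbidden (parity fails)
(g) allowed
(h) forbidden (ΔL, ΔJ fail)
(i) allowed
(j) forbidden (parity, ΔS, ΔJ fail)
Total allowed: 4 of 10.

4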